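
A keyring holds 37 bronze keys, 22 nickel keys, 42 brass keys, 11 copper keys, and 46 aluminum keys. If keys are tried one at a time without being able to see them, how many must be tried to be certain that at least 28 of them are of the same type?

In the worst case we take at most 27 of each type, but all 22 nickel and all 11 copper (fewer than 27), giving 27 + 22 + 27 + 11 + 27 = 114.
One more key then forces some type to 28, so 114 + 1 = 115.

115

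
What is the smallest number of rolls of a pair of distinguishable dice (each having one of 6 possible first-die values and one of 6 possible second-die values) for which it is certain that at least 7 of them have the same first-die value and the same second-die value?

217

There are 6 × 6 = 36 (first-die value, second-die value) combinations acting as pigeonholes.
With 36 × 6 = 216 rolls of a pair of distinguishable dice we could place exactly 6 in each, with no (first-die value, second-die value) pair reaching 7.
One more forces some (first-die value, second-die value) pair to hold 7, so 216 + 1 = 217.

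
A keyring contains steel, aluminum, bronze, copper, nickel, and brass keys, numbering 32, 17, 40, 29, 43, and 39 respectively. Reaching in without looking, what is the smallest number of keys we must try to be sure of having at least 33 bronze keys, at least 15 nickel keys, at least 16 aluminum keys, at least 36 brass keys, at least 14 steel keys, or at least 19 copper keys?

Each of the 6 types has its own threshold; avoid all of them simultaneously.
The worst case stops just short of every target: 13 steel, 15 aluminum, 32 bronze, 18 copper, 14 nickel, 35 brass — 13 + 15 + 32 + 18 + 14 + 35 = 127 keys.
One more key must push some type to its target, so 127 + 1 = 128.

128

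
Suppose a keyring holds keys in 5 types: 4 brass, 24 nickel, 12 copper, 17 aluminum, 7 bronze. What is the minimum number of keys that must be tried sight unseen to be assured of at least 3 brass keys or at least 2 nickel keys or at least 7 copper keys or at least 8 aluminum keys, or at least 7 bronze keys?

Each of the 5 types has its own threshold; avoid all of them simultaneously.
The worst case stops just short of every target: 2 brass, 1 nickel, 6 copper, 7 aluminum, 6 bronze — 2 + 1 + 6 + 7 + 6 = 22 keys.
One more key must push some type to its target, so 22 + 1 = 23.

23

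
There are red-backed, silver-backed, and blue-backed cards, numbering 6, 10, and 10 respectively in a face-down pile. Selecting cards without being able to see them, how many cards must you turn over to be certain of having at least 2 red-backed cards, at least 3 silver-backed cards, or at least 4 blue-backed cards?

The worst case stops just short of every target: 1 red-backed, 2 silver-backed, 3 blue-backed — 1 + 2 + 3 = 6 cards.
One more card must push some back color to its target, so 6 + 1 = 7.

7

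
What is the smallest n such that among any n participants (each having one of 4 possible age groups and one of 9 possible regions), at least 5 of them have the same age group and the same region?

There are 4 × 9 = 36 (age group, region) combinations acting as pigeonholes.
With 36 × 4 = 144 participants we could place exactly 4 in each, with no (age group, region) pair reaching 5.
One more forces some (age group, region) pair to hold 5, so 144 + 1 = 145.

145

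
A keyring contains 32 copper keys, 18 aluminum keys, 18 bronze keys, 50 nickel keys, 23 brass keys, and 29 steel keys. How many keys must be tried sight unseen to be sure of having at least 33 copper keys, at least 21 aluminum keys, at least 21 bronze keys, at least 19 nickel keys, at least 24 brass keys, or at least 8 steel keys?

The worst case stops just short of every target: 32 copper, all 18 aluminum, all 18 bronze, 18 nickel, 23 brass, 7 steel — 32 + 18 + 18 + 18 + 23 + 7 = 116 keys.
One more key must push some type to its target, so 116 + 1 = 117.

117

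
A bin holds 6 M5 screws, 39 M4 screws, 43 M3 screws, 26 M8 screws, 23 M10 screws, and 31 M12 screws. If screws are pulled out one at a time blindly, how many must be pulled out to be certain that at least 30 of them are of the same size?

In the worst case we take at most 29 of each size, but all 6 M5, all 26 M8, and all 23 M10 (fewer than 29), giving 6 + 29 + 29 + 26 + 23 + 29 = 142.
One more screw then forces some size to 30, so 142 + 1 = 143.

143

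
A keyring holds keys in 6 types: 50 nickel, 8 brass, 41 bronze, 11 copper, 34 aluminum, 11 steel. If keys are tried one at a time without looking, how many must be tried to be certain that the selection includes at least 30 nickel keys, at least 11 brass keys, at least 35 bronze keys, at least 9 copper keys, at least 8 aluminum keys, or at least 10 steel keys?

The worst case stops just short of every target: 29 nickel, all 8 brass, 34 bronze, 8 copper, 7 aluminum, 9 steel — 29 + 8 + 34 + 8 + 7 + 9 = 95 keys.
One more key must push some type to its target, so 95 + 1 = 96.

96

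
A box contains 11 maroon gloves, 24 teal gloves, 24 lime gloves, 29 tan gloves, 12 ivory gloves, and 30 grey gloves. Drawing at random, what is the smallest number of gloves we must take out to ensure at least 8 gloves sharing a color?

43

The worst case takes 7 gloves of each color without reaching 8 of any: 6 × 7 = 42.
The next glove must bring some color to 8, so 42 + 1 = 43.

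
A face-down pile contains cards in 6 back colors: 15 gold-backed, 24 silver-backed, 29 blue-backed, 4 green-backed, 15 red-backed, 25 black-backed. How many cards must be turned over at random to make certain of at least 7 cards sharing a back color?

Treat the 6 back colors as pigeonholes.
In the worst case we take at most 6 of each back color, but all 4 green-backed (fewer than 6), giving 6 + 6 + 6 + 4 + 6 + 6 = 34.
One more card then forces some back color to 7, so 34 + 1 = 35.

35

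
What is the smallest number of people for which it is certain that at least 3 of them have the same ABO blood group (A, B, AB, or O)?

9

There are 4 ABO blood groups acting as pigeonholes.
With 4 × 2 = 8 people we could place exactly 2 in each, with no class reaching 3.
One more forces some class to hold 3, so 8 + 1 = 9.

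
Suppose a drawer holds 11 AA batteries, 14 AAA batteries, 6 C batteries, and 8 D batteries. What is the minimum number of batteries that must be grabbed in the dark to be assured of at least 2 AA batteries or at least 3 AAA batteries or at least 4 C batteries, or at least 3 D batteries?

The worst case stops just short of every target: 1 AA, 2 AAA, 3 C, 2 D — 1 + 2 + 3 + 2 = 8 batteries.
One more battery must push some type to its target, so 8 + 1 = 9.

9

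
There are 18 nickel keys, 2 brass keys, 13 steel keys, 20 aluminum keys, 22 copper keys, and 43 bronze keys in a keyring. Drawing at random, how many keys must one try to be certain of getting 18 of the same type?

In the worst case we take at most 17 of each type, but all 2 brass and all 13 steel (fewer than 17), giving 17 + 2 + 13 + 17 + 17 + 17 = 83.
One more key then forces some type to 18, so 83 + 1 = 84.

84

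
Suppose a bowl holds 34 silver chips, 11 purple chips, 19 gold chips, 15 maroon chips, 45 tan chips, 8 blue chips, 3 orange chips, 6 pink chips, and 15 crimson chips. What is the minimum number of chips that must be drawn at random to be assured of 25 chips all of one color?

In the worst case we take at most 24 of each color, but all 11 purple, all 19 gold, all 15 maroon, all 8 blue, all 3 orange, all 6 pink, and all 15 crimson (fewer than 24), giving 24 + 11 + 19 + 15 + 24 + 8 + 3 + 6 + 15 = 125.
One more chip then forces some color to 25, so 125 + 1 = 126.

126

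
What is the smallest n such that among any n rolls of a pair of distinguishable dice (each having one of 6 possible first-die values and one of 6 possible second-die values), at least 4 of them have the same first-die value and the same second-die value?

109

There are 6 × 6 = 36 (first-die value, second-die value) combinations acting as pigeonholes.
With 36 × 3 = 108 rolls of a pair of distinguishable dice we could place exactly 3 in each, with no (first-die value, second-die value) pair reaching 4.
One more forces some (first-die value, second-die value) pair to hold 4, so 108 + 1 = 109.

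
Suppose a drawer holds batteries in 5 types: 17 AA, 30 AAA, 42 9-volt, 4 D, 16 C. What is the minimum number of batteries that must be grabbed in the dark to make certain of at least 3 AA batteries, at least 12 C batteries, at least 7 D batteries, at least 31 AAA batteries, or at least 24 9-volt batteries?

The worst case stops just short of every target: 2 AA, 30 AAA, 23 9-volt, all 4 D, 11 C — 2 + 30 + 23 + 4 + 11 = 70 batteries.
One more battery must push some type to its target, so 70 + 1 = 71.

71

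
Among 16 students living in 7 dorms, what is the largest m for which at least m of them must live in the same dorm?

The 16 students fall into 7 dorms.
If each of the 7 dorms held at most 2, the total would be at most 7 × 2 = 14 < 16, a contradiction.
So at least one holds ⌈16/7⌉ = 3.

3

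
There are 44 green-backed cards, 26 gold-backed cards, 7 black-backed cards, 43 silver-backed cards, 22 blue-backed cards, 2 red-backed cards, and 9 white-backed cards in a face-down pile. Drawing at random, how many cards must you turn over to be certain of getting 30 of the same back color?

125

In the worst case we take at most 29 of each back color, but all 26 gold-backed, all 7 black-backed, all 22 blue-backed, all 2 red-backed, and all 9 white-backed (fewer than 29), giving 29 + 26 + 7 + 29 + 22 + 2 + 9 = 124.
One more card then forces some back color to 30, so 124 + 1 = 125.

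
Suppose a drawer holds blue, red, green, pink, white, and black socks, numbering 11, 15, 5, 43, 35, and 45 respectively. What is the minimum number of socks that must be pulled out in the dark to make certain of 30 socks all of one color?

119

In the worst case we take at most 29 of each color, but all 11 blue, all 15 red, and all 5 green (fewer than 29), giving 11 + 15 + 5 + 29 + 29 + 29 = 118.
One more sock then forces some color to 30, so 118 + 1 = 119.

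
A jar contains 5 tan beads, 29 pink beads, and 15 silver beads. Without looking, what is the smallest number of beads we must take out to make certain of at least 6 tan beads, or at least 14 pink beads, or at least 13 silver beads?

31

The worst case stops just short of every target: 5 tan, 13 pink, 12 silver — 5 + 13 + 12 = 30 beads.
One more bead must push some color to its target, so 30 + 1 = 31.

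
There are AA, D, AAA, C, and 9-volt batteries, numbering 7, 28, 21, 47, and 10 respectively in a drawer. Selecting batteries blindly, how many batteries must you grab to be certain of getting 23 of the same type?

In the worst case we take at most 22 of each type, but all 7 AA, all 21 AAA, and all 10 9-volt (fewer than 22), giving 7 + 22 + 21 + 22 + 10 = 82.
One more battery then forces some type to 23, so 82 + 1 = 83.

83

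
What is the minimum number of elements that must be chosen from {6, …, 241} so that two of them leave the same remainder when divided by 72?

Group the integers by remainder mod 72; there are 72 residue classes, each nonempty in this range.
Choosing one from each class (72 integers) avoids any shared remainder.
One more choice must repeat a class, so two differ by a multiple of 72. Hence 72 + 1 = 73.

73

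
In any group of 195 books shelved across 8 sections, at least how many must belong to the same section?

The 195 books fall into 8 sections.
If each of the 8 sections held at most 24, the total would be at most 8 × 24 = 192 < 195, a contradiction.
So at least one holds ⌈195/8⌉ = 25.

25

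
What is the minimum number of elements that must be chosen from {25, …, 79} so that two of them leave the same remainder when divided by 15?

Group the integers by remainder mod 15; there are 15 residue classes, each nonempty in this range.
Choosing one from each class (15 integers) avoids any shared remainder.
One more choice must repeat a class, so two differ by a multiple of 15. Hence 15 + 1 = 16.

16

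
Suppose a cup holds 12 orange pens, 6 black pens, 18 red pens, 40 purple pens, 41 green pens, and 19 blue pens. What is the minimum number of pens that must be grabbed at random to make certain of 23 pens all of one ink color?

In the worst case we take at most 22 of each ink color, but all 12 orange, all 6 black, all 18 red, and all 19 blue (fewer than 22), giving 12 + 6 + 18 + 22 + 22 + 19 = 99.
One more pen then forces some ink color to 23, so 99 + 1 = 100.

100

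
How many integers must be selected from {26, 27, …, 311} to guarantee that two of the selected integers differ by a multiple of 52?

Use the pigeonhole principle on residue classes: group the integers by remainder mod 52; there are 52 residue classes, each nonempty in this range.
Choosing one from each class (52 integers) avoids any shared remainder.
One more choice must repeat a class, so two differ by a multiple of 52. Hence 52 + 1 = 53.

53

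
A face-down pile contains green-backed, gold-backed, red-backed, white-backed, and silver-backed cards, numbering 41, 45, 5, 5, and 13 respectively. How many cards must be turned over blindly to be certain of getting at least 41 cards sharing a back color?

Treat the 5 back colors as pigeonholes.
In the worst case we take at most 40 of each back color, but all 5 red-backed, all 5 white-backed, and all 13 silver-backed (fewer than 40), giving 40 + 40 + 5 + 5 + 13 = 103.
One more card then forces some back color to 41, so 103 + 1 = 104.

104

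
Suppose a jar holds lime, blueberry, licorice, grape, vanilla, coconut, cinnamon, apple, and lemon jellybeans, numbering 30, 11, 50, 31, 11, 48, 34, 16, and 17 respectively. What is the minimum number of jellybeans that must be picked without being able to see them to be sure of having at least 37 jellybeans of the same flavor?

223

In the worst case we take at most 36 of each flavor, but all 30 lime, all 11 blueberry, all 31 grape, all 11 vanilla, all 34 cinnamon, all 16 apple, and all 17 lemon (fewer than 36), giving 30 + 11 + 36 + 31 + 11 + 36 + 34 + 16 + 17 = 222.
One more jellybean then forces some flavor to 37, so 222 + 1 = 223.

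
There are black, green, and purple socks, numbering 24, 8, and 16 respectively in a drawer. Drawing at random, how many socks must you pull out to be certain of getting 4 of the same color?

10

Treat the 3 colors as pigeonholes.
The worst case takes 3 socks of each color without reaching 4 of any: 3 × 3 = 9.
The next sock must bring some color to 4, so 9 + 1 = 10.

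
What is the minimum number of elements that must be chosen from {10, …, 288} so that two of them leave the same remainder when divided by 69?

Use the pigeonhole principle on residue classes: group the integers by remainder mod 69; there are 69 residue classes, each nonempty in this range.
Choosing one from each class (69 integers) avoids any shared remainder.
One more choice must repeat a class, so two differ by a multiple of 69. Hence 69 + 1 = 70.

70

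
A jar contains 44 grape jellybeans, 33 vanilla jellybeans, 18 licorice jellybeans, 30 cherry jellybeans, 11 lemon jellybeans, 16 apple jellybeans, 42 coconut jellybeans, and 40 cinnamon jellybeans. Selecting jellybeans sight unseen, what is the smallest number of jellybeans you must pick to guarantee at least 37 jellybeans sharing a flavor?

217

In the worst case we take at most 36 of each flavor, but all 33 vanilla, all 18 licorice, all 30 cherry, all 11 lemon, and all 16 apple (fewer than 36), giving 36 + 33 + 18 + 30 + 11 + 16 + 36 + 36 = 216.
One more jellybean then forces some flavor to 37, so 216 + 1 = 217.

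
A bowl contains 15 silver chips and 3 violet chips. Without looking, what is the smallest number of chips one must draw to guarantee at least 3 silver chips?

The worst case draws every non-silver chip first: 3.
The next 3 draws are then forced to be silver, giving 3 + 3 = 6.

6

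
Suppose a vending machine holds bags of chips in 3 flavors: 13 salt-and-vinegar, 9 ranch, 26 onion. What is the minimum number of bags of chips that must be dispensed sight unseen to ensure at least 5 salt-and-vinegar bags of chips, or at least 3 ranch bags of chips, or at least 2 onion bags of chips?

8

The worst case stops just short of every target: 4 salt-and-vinegar, 2 ranch, 1 onion — 4 + 2 + 1 = 7 bags of chips.
One more bag of chips must push some flavor to its target, so 7 + 1 = 8.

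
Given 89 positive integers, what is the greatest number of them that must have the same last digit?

9

There are 10 possible last digits, which serve as the pigeonholes.
If each of the 10 possible last digits held at most 8, the total would be at most 10 × 8 = 80 < 89, a contradiction.
So at least one holds ⌈89/10⌉ = 9.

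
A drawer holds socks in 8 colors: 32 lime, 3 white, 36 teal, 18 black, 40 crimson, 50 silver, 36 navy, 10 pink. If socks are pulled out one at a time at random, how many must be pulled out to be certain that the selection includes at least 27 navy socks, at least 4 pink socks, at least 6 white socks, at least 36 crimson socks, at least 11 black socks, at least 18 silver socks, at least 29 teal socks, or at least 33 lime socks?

The worst case stops just short of every target: 32 lime, all 3 white, 28 teal, 10 black, 35 crimson, 17 silver, 26 navy, 3 pink — 32 + 3 + 28 + 10 + 35 + 17 + 26 + 3 = 154 socks.
One more sock must push some color to its target, so 154 + 1 = 155.

155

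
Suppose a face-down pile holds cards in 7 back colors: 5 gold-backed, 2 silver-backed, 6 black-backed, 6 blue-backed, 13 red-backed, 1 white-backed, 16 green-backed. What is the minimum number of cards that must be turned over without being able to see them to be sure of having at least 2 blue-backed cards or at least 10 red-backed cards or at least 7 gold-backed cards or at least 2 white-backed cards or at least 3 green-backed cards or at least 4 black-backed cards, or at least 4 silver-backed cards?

24

Each of the 7 back colors has its own threshold; avoid all of them simultaneously.
The worst case stops just short of every target: all 5 gold-backed, all 2 silver-backed, 3 black-backed, 1 blue-backed, 9 red-backed, 1 white-backed, 2 green-backed — 5 + 2 + 3 + 1 + 9 + 1 + 2 = 23 cards.
One more card must push some back color to its target, so 23 + 1 = 24.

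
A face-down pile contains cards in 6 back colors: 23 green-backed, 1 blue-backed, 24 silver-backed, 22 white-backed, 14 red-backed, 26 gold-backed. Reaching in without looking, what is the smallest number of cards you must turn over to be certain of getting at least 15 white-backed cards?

The worst case draws every non-white-backed card first: 23 + 1 + 24 + 14 + 26 = 88.
The next 15 draws are then forced to be white-backed, giving 88 + 15 = 103.

103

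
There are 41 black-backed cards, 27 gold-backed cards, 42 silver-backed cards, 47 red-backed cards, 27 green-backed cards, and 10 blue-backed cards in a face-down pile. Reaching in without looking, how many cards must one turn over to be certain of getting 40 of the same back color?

182

Treat the 6 back colors as pigeonholes.
In the worst case we take at most 39 of each back color, but all 27 gold-backed, all 27 green-backed, and all 10 blue-backed (fewer than 39), giving 39 + 27 + 39 + 39 + 27 + 10 = 181.
One more card then forces some back color to 40, so 181 + 1 = 182.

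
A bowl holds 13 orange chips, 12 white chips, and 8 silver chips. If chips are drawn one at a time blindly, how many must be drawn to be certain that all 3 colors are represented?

26

The hardest color to obtain is silver: we could draw every other chip first — 33 − 8 = 25 chips — without a single silver one.
The next draw must be silver, so 25 + 1 = 26.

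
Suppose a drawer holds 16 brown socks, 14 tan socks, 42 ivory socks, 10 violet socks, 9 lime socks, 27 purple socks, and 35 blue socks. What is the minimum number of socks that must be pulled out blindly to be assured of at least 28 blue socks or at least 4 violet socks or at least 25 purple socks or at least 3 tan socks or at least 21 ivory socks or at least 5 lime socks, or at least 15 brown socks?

Each of the 7 colors has its own threshold; avoid all of them simultaneously.
The worst case stops just short of every target: 14 brown, 2 tan, 20 ivory, 3 violet, 4 lime, 24 purple, 27 blue — 14 + 2 + 20 + 3 + 4 + 24 + 27 = 94 socks.
One more sock must push some color to its target, so 94 + 1 = 95.

95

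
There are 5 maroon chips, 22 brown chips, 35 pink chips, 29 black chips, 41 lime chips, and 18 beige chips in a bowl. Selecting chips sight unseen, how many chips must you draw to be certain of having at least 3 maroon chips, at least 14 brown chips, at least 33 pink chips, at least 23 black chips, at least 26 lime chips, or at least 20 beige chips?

Each of the 6 colors has its own threshold; avoid all of them simultaneously.
The worst case stops just short of every target: 2 maroon, 13 brown, 32 pink, 22 black, 25 lime, all 18 beige — 2 + 13 + 32 + 22 + 25 + 18 = 112 chips.
One more chip must push some color to its target, so 112 + 1 = 113.

113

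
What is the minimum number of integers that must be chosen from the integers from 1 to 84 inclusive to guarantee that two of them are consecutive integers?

43

Partition {1, …, 84} into 42 pairs: {1,2}, {3,4}, …, {83,84}.
Choosing 42 integers — say the 42 even numbers 2, 4, …, 84 — takes one from each pair and avoids the property.
Choosing 43 forces two into the same pair by pigeonhole, and those are consecutive. So 43.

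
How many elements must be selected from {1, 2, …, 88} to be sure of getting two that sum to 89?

45

Partition {1, …, 88} into 44 pairs: {1,88}, {2,87}, …, {44,45}.
Choosing 44 integers — say the integers 1 through 44 — takes one from each pair and avoids the property.
Choosing 45 forces two into the same pair by pigeonhole, and those sum to 89. So 45.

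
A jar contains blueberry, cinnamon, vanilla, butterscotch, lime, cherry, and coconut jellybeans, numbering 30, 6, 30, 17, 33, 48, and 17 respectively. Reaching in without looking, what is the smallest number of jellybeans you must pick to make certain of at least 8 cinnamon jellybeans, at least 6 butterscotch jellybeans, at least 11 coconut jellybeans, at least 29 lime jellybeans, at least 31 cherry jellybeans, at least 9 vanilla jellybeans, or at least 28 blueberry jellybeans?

115

Each of the 7 flavors has its own threshold; avoid all of them simultaneously.
The worst case stops just short of every target: 27 blueberry, all 6 cinnamon, 8 vanilla, 5 butterscotch, 28 lime, 30 cherry, 10 coconut — 27 + 6 + 8 + 5 + 28 + 30 + 10 = 114 jellybeans.
One more jellybean must push some flavor to its target, so 114 + 1 = 115.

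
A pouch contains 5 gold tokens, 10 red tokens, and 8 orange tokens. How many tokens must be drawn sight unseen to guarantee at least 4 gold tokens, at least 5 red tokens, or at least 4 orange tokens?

The worst case stops just short of every target: 3 gold, 4 red, 3 orange — 3 + 4 + 3 = 10 tokens.
One more token must push some color to its target, so 10 + 1 = 11.

11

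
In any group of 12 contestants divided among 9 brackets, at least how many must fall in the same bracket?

2

If each of the 9 brackets held at most 1, the total would be at most 9 × 1 = 9 < 12, a contradiction.
So at least one holds ⌈12/9⌉ = 2.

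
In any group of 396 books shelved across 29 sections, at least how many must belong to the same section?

If each of the 29 sections held at most 13, the total would be at most 29 × 13 = 377 < 396, a contradiction.
So at least one holds ⌈396/29⌉ = 14.

14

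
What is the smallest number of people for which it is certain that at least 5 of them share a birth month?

49

There are 12 months of the year acting as pigeonholes.
With 12 × 4 = 48 people we could place exactly 4 in each, with no class reaching 5.
One more forces some class to hold 5, so 48 + 1 = 49.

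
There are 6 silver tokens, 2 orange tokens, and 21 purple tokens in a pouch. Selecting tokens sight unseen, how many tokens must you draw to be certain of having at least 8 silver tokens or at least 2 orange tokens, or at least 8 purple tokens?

15

The worst case stops just short of every target: all 6 silver, 1 orange, 7 purple — 6 + 1 + 7 = 14 tokens.
One more token must push some color to its target, so 14 + 1 = 15.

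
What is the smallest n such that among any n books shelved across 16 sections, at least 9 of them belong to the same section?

129

There are 16 sections acting as pigeonholes.
With 16 × 8 = 128 books we could place exactly 8 in each, with no class reaching 9.
One more forces some class to hold 9, so 128 + 1 = 129.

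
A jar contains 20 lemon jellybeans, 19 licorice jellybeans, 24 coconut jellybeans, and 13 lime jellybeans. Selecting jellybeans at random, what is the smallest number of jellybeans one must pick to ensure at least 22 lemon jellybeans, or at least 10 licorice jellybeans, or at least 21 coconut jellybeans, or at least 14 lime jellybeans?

63

The worst case stops just short of every target: all 20 lemon, 9 licorice, 20 coconut, 13 lime — 20 + 9 + 20 + 13 = 62 jellybeans.
One more jellybean must push some flavor to its target, so 62 + 1 = 63.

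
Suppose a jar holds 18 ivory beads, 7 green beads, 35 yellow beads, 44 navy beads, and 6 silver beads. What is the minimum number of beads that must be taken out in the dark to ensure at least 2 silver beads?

The worst case draws every non-silver bead first: 18 + 7 + 35 + 44 = 104.
The next 2 draws are then forced to be silver, giving 104 + 2 = 106.

106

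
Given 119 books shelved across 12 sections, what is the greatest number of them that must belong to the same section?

10

The 119 books fall into 12 sections.
If each of the 12 sections held at most 9, the total would be at most 12 × 9 = 108 < 119, a contradiction.
So at least one holds ⌈119/12⌉ = 10.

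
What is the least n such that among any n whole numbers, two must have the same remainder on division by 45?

46

Two integers differ by a multiple of 45 exactly when they share a remainder mod 45.
There are 45 residue classes mod 45, so 45 integers can all lie in distinct classes.
One more integer must repeat a residue, giving a difference divisible by 45. So n = 45 + 1 = 46.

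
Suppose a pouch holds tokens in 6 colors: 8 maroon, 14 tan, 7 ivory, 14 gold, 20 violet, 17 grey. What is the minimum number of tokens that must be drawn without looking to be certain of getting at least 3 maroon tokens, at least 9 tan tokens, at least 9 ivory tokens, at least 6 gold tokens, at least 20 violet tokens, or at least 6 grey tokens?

47

The worst case stops just short of every target: 2 maroon, 8 tan, all 7 ivory, 5 gold, 19 violet, 5 grey — 2 + 8 + 7 + 5 + 19 + 5 = 46 tokens.
One more token must push some color to its target, so 46 + 1 = 47.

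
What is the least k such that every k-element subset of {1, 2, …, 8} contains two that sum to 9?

5

Partition {1, …, 8} into 4 pairs: {1,8}, {2,7}, …, {4,5}.
Choosing 4 integers — say the integers 1 through 4 — takes one from each pair and avoids the property.
Choosing 5 forces two into the same pair by pigeonhole, and those sum to 9. So 5.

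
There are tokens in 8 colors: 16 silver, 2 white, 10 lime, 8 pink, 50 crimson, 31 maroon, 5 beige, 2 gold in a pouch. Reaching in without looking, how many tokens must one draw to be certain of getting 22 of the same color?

In the worst case we take at most 21 of each color, but all 16 silver, all 2 white, all 10 lime, all 8 pink, all 5 beige, and all 2 gold (fewer than 21), giving 16 + 2 + 10 + 8 + 21 + 21 + 5 + 2 = 85.
One more token then forces some color to 22, so 85 + 1 = 86.

86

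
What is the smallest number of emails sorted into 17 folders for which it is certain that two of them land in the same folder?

There are 17 folders acting as pigeonholes.
With 17 emails we could place one in each, avoiding any repeat.
One more forces some class to hold 2, so 17 + 1 = 18.

18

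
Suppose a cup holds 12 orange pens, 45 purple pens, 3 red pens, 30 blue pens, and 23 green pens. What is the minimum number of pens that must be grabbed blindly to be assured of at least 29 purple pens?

97

To avoid purple pens as long as possible, exhaust the other 4 ink colors first.
The worst case draws every non-purple pen first: 12 + 3 + 30 + 23 = 68.
The next 29 draws are then forced to be purple, giving 68 + 29 = 97.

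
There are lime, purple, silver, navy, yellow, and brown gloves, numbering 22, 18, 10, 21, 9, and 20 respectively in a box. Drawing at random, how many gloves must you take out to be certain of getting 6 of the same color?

The worst case takes 5 gloves of each color without reaching 6 of any: 6 × 5 = 30.
The next glove must bring some color to 6, so 30 + 1 = 31.

31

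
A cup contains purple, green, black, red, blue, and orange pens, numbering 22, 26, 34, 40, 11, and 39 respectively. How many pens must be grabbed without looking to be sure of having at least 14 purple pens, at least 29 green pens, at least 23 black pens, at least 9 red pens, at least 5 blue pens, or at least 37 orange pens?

The worst case stops just short of every target: 13 purple, all 26 green, 22 black, 8 red, 4 blue, 36 orange — 13 + 26 + 22 + 8 + 4 + 36 = 109 pens.
One more pen must push some ink color to its target, so 109 + 1 = 110.

110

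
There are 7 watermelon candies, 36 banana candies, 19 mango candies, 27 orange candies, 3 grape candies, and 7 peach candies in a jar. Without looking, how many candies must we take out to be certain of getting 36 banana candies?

The worst case draws every non-banana candy first: 7 + 19 + 27 + 3 + 7 = 63.
The next 36 draws are then forced to be banana, giving 63 + 36 = 99.

99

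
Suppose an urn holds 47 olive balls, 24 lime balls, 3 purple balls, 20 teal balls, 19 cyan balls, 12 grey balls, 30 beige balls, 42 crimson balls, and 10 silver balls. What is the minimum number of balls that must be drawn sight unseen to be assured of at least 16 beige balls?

The worst case draws every non-beige ball first: 47 + 24 + 3 + 20 + 19 + 12 + 42 + 10 = 177.
The next 16 draws are then forced to be beige, giving 177 + 16 = 193.

193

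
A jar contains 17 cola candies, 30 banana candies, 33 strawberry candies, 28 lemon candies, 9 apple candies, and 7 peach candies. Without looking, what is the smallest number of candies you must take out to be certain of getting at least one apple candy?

116

To avoid apple candies as long as possible, exhaust the other 5 flavors first.
The worst case draws every non-apple candy first: 17 + 30 + 33 + 28 + 7 = 115.
The next draw is then forced to be apple, giving 115 + 1 = 116.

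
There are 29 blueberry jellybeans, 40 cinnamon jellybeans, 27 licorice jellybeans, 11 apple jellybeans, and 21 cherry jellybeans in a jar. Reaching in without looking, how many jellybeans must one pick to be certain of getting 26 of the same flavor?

In the worst case we take at most 25 of each flavor, but all 11 apple and all 21 cherry (fewer than 25), giving 25 + 25 + 25 + 11 + 21 = 107.
One more jellybean then forces some flavor to 26, so 107 + 1 = 108.

108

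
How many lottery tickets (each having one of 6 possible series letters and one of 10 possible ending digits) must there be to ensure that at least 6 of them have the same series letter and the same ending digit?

301

There are 6 × 10 = 60 (series letter, ending digit) combinations acting as pigeonholes.
With 60 × 5 = 300 lottery tickets we could place exactly 5 in each, with no (series letter, ending digit) pair reaching 6.
One more forces some (series letter, ending digit) pair to hold 6, so 300 + 1 = 301.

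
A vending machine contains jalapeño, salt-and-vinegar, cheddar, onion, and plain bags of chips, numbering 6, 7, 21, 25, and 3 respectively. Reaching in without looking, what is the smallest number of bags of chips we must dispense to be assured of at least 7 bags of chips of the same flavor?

28

In the worst case we take at most 6 of each flavor, but all 3 plain (fewer than 6), giving 6 + 6 + 6 + 6 + 3 = 27.
One more bag of chips then forces some flavor to 7, so 27 + 1 = 28.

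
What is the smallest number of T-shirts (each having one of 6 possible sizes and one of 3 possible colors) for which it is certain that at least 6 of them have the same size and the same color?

91

There are 6 × 3 = 18 (size, color) combinations acting as pigeonholes.
With 18 × 5 = 90 T-shirts we could place exactly 5 in each, with no (size, color) pair reaching 6.
One more forces some (size, color) pair to hold 6, so 90 + 1 = 91.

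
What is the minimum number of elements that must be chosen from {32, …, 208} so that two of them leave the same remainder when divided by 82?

Group the integers by remainder mod 82; there are 82 residue classes, each nonempty in this range.
Choosing one from each class (82 integers) avoids any shared remainder.
One more choice must repeat a class, so two differ by a multiple of 82. Hence 82 + 1 = 83.

83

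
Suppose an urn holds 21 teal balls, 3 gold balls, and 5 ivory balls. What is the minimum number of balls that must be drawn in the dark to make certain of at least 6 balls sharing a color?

In the worst case we take at most 5 of each color, but all 3 gold (fewer than 5), giving 5 + 3 + 5 = 13.
One more ball then forces some color to 6, so 13 + 1 = 14.

14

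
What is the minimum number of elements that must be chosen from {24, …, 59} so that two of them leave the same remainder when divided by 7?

8

Group the integers by remainder mod 7; there are 7 residue classes, each nonempty in this range.
Choosing one from each class (7 integers) avoids any shared remainder.
One more choice must repeat a class, so two differ by a multiple of 7. Hence 7 + 1 = 8.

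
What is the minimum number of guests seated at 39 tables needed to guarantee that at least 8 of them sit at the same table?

There are 39 tables acting as pigeonholes.
With 39 × 7 = 273 guests we could place exactly 7 in each, with no class reaching 8.
One more forces some class to hold 8, so 273 + 1 = 274.

274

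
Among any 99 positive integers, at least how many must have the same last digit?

The 99 positive integers fall into 10 possible last digits.
If each of the 10 possible last digits held at most 9, the total would be at most 10 × 9 = 90 < 99, a contradiction.
So at least one holds ⌈99/10⌉ = 10.

10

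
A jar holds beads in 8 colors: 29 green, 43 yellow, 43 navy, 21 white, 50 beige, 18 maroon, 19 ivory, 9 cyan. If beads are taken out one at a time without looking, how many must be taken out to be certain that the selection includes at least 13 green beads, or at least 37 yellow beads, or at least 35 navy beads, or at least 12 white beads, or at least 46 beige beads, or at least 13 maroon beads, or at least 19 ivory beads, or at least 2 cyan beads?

170

The worst case stops just short of every target: 12 green, 36 yellow, 34 navy, 11 white, 45 beige, 12 maroon, 18 ivory, 1 cyan — 12 + 36 + 34 + 11 + 45 + 12 + 18 + 1 = 169 beads.
One more bead must push some color to its target, so 169 + 1 = 170.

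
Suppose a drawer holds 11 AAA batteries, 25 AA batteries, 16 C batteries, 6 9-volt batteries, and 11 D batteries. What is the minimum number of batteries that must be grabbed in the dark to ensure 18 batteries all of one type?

62

Treat the 5 types as pigeonholes.
In the worst case we take at most 17 of each type, but all 11 AAA, all 16 C, all 6 9-volt, and all 11 D (fewer than 17), giving 11 + 17 + 16 + 6 + 11 = 61.
One more battery then forces some type to 18, so 61 + 1 = 62.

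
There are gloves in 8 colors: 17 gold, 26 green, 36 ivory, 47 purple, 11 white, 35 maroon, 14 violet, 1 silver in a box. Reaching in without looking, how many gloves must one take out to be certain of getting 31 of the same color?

160

Treat the 8 colors as pigeonholes.
In the worst case we take at most 30 of each color, but all 17 gold, all 26 green, all 11 white, all 14 violet, and all 1 silver (fewer than 30), giving 17 + 26 + 30 + 30 + 11 + 30 + 14 + 1 = 159.
One more glove then forces some color to 31, so 159 + 1 = 160.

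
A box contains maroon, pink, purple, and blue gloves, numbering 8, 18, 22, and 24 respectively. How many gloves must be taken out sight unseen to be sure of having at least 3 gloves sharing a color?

The worst case takes 2 gloves of each color without reaching 3 of any: 4 × 2 = 8.
The next glove must bring some color to 3, so 8 + 1 = 9.

9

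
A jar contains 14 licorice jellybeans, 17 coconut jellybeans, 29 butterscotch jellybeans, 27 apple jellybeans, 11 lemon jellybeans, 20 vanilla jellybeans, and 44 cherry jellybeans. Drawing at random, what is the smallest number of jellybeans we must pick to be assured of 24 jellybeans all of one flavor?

132

Treat the 7 flavors as pigeonholes.
In the worst case we take at most 23 of each flavor, but all 14 licorice, all 17 coconut, all 11 lemon, and all 20 vanilla (fewer than 23), giving 14 + 17 + 23 + 23 + 11 + 20 + 23 = 131.
One more jellybean then forces some flavor to 24, so 131 + 1 = 132.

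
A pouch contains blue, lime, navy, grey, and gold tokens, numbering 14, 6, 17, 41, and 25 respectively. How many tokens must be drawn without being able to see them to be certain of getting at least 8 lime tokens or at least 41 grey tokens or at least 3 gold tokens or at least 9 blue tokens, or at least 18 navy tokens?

74

Each of the 5 colors has its own threshold; avoid all of them simultaneously.
The worst case stops just short of every target: 8 blue, all 6 lime, 17 navy, 40 grey, 2 gold — 8 + 6 + 17 + 40 + 2 = 73 tokens.
One more token must push some color to its target, so 73 + 1 = 74.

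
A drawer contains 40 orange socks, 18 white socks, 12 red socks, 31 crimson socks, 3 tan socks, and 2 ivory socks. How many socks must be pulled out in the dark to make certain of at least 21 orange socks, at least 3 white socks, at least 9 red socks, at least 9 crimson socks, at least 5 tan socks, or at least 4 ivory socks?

44

Each of the 6 colors has its own threshold; avoid all of them simultaneously.
The worst case stops just short of every target: 20 orange, 2 white, 8 red, 8 crimson, all 3 tan, all 2 ivory — 20 + 2 + 8 + 8 + 3 + 2 = 43 socks.
One more sock must push some color to its target, so 43 + 1 = 44.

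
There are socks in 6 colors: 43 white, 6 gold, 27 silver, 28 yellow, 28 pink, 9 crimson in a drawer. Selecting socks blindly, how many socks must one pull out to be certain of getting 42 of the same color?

140

Treat the 6 colors as pigeonholes.
In the worst case we take at most 41 of each color, but all 6 gold, all 27 silver, all 28 yellow, all 28 pink, and all 9 crimson (fewer than 41), giving 41 + 6 + 27 + 28 + 28 + 9 = 139.
One more sock then forces some color to 42, so 139 + 1 = 140.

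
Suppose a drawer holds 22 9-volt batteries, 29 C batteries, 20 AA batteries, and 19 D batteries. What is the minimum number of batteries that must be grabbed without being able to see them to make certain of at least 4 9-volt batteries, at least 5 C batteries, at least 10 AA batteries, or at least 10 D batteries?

26

The worst case stops just short of every target: 3 9-volt, 4 C, 9 AA, 9 D — 3 + 4 + 9 + 9 = 25 batteries.
One more battery must push some type to its target, so 25 + 1 = 26.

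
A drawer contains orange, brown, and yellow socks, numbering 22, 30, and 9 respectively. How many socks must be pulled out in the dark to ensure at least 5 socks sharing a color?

13

Treat the 3 colors as pigeonholes.
The worst case takes 4 socks of each color without reaching 5 of any: 3 × 4 = 12.
The next sock must bring some color to 5, so 12 + 1 = 13.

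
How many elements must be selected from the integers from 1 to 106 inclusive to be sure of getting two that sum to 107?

Partition {1, …, 106} into 53 pairs: {1,106}, {2,105}, …, {53,54}.
Choosing 53 integers — say the integers 1 through 53 — takes one from each pair and avoids the property.
Choosing 54 forces two into the same pair by pigeonhole, and those sum to 107. So 54.

54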